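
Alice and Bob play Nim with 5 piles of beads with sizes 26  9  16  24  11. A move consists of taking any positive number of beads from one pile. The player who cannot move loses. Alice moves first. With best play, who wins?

Alice wins

In binary:
  11010  (26)
  01001  (9)
  10000  (16)
  11000  (24)
  01011  (11)
  -----
  10000  (16)
The nim-sum is 16 ≠ 0, so this is an N-position: the player to move can win; Alice has a winning move.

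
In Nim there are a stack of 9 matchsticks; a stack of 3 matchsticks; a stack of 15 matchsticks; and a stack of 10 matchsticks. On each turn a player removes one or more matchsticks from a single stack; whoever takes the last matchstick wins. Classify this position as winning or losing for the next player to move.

Winning position

Nim-sum: 9 ⊕ 3 ⊕ 15 ⊕ 10 = 15.
The nim-sum is 15 ≠ 0, so this is an N-position: the player to move can win.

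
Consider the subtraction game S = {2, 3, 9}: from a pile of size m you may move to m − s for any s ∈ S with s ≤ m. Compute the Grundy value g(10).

2

Grundy values for subtraction set {2, 3, 9}:
g(0) = mex{} = 0
g(1) = mex{} = 0
g(2) = mex{0} = 1
g(3) = mex{0} = 1
g(4) = mex{0,1} = 2
g(5) = mex{1} = 0
g(6) = mex{1,2} = 0
g(7) = mex{0,2} = 1
g(8) = mex{0} = 1
g(9) = mex{0,1} = 2
g(10) = mex{0,1} = 2
So g(10) = 2.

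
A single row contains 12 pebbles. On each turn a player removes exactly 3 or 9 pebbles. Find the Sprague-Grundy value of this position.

0

Compute g(0), g(1), … for moves {3, 9}:
g(0) = mex{} = 0
g(1) = mex{} = 0
g(2) = mex{} = 0
g(3) = mex{0} = 1
g(4) = mex{0} = 1
g(5) = mex{0} = 1
g(6) = mex{1} = 0
g(7) = mex{1} = 0
g(8) = mex{1} = 0
g(9) = mex{0} = 1
g(10) = mex{0} = 1
g(11) = mex{0} = 1
g(12) = mex{1} = 0
So g(12) = 0.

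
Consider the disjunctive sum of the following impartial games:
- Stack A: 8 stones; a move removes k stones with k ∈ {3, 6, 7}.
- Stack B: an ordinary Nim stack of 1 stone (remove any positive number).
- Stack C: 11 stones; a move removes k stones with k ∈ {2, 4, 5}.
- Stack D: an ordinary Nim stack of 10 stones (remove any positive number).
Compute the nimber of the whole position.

Grundy values for stack A (subtraction set {3, 6, 7}):
g(0) = mex{} = 0
g(1) = mex{} = 0
g(2) = mex{} = 0
g(3) = mex{0} = 1
g(4) = mex{0} = 1
g(5) = mex{0} = 1
g(6) = mex{0,1} = 2
g(7) = mex{0,1} = 2
g(8) = mex{0,1} = 2
So g(8) = 2.
Stack B is a plain Nim stack of size 1, so its Grundy value is 1.
Build the Grundy sequence for stack C with g(k) = mex{g(k−s) : s ∈ {2, 4, 5}, s ≤ k}:
k:     0  1  2  3  4  5  6  7  8  9 10 11
g(k):  0  0  1  1  2  2  3  0  0  1  1  2
So g(11) = 2.
Stack D is a plain Nim stack of size 10, so its Grundy value is 10.
The value of a disjunctive sum is the nim-sum of the parts.
Combined value = 2 XOR 1 XOR 2 XOR 10 = 11.

11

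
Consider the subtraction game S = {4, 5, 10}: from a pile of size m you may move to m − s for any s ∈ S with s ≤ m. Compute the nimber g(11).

2

Grundy values for subtraction set {4, 5, 10}:
k:     0  1  2  3  4  5  6  7  8  9 10 11
g(k):  0  0  0  0  1  1  1  1  2  0  2  2
So g(11) = 2.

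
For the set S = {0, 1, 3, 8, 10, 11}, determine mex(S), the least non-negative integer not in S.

The values 0, 1 are all present; 2 is the first non-negative integer missing from the set.

2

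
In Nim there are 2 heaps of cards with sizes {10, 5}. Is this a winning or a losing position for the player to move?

Write each in binary and XOR column by column:
  1010  (10)
  0101  (5)
  ----
  1111  (15)
The nim-sum is 15 ≠ 0, so this is an N-position: the player to move can win.

Winning position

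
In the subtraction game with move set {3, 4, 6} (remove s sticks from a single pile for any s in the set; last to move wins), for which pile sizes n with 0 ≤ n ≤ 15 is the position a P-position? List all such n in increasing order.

Compute g(0), g(1), … for moves {3, 4, 6}:
k:     0  1  2  3  4  5  6  7  8  9 10 11 12 13 14 15
g(k):  0  0  0  1  1  1  2  2  2  0  0  0  1  1  1  2
The P-positions (g = 0) in 0..15 are 0, 1, 2, 9, 10, 11.

0, 1, 2, 9, 10, 11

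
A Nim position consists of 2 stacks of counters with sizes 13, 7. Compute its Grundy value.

Bitwise XOR of the heap sizes:
  1101  (13)
  0111  (7)
  ----
  1010  (10)

10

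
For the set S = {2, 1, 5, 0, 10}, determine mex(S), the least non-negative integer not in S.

3

The values 0, 1, 2 are all present; 3 is the first non-negative integer missing from the set.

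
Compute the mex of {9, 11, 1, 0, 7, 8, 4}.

The values 0, 1 are all present; 2 is the first non-negative integer missing from the set.

2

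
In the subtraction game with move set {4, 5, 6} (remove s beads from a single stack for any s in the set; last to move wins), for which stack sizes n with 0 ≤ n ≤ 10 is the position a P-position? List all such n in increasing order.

Build the Grundy sequence with g(k) = mex{g(k−s) : s ∈ {4, 5, 6}, s ≤ k}:
k:     0  1  2  3  4  5  6  7  8  9 10
g(k):  0  0  0  0  1  1  1  1  2  2  0
The P-positions (g = 0) in 0..10 are 0, 1, 2, 3, 10.

0, 1, 2, 3, 10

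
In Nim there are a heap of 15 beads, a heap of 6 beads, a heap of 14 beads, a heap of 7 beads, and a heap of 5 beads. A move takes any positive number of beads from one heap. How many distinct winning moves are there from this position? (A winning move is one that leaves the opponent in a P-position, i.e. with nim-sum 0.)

Compute the nim-sum pairwise:
15 ⊕ 6 = 9
9 ⊕ 14 = 7
7 ⊕ 7 = 0
0 ⊕ 5 = 5
The overall nim-sum is X = 5. A heap of size p has a winning move iff p XOR X < p (reduce it to p XOR X).
  15: 15 XOR 5 = 10 < 15 — winning move (to 10).
  6: 6 XOR 5 = 3 < 6 — winning move (to 3).
  14: 14 XOR 5 = 11 < 14 — winning move (to 11).
  7: 7 XOR 5 = 2 < 7 — winning move (to 2).
  5: 5 XOR 5 = 0 < 5 — winning move (to 0).
That gives 5 winning moves.

5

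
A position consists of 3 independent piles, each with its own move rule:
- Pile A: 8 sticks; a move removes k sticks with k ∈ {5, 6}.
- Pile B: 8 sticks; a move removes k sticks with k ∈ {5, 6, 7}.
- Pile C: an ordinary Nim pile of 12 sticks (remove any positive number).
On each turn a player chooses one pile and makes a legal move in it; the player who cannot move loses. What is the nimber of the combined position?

12

For pile A, compute g(0), g(1), … with moves {5, 6}:
g(0) = mex{} = 0
g(1) = mex{} = 0
g(2) = mex{} = 0
g(3) = mex{} = 0
g(4) = mex{} = 0
g(5) = mex{0} = 1
g(6) = mex{0} = 1
g(7) = mex{0} = 1
g(8) = mex{0} = 1
So g(8) = 1.
Build the Grundy sequence for pile B with g(k) = mex{g(k−s) : s ∈ {5, 6, 7}, s ≤ k}:
g(0) = mex{} = 0
g(1) = mex{} = 0
g(2) = mex{} = 0
g(3) = mex{} = 0
g(4) = mex{} = 0
g(5) = mex{0} = 1
g(6) = mex{0} = 1
g(7) = mex{0} = 1
g(8) = mex{0} = 1
So g(8) = 1.
Pile C is a plain Nim pile of size 12, so its Grundy value is 12.
By the Sprague-Grundy theorem, the Grundy value of a sum of independent games is the XOR of the component values.
Combined value = 1 ⊕ 1 ⊕ 12 = 12.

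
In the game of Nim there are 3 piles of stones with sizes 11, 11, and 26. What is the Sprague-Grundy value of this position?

Bitwise XOR of the heap sizes:
  01011  (11)
  01011  (11)
  11010  (26)
  -----
  11010  (26)

26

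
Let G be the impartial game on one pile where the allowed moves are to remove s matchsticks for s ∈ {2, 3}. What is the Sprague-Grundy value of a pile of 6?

0

Compute g(0), g(1), … for moves {2, 3}:
g(0) = mex{} = 0
g(1) = mex{} = 0
g(2) = mex{0} = 1
g(3) = mex{0} = 1
g(4) = mex{0,1} = 2
g(5) = mex{1} = 0
g(6) = mex{1,2} = 0
So g(6) = 0.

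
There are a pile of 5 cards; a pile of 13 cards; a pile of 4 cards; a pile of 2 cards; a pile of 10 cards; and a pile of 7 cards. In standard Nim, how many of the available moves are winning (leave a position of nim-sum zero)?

3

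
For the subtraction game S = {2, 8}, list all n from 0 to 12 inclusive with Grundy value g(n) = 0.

0, 1, 4, 5, 10, 11

Build the Grundy sequence with g(k) = mex{g(k−s) : s ∈ {2, 8}, s ≤ k}:
k:     0  1  2  3  4  5  6  7  8  9 10 11 12
g(k):  0  0  1  1  0  0  1  1  2  2  0  0  1
The P-positions (g = 0) in 0..12 are 0, 1, 4, 5, 10, 11.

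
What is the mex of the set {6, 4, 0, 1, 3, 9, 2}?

The values 0, 1, 2, 3, 4 are all present; 5 is the first non-negative integer missing from the set.

5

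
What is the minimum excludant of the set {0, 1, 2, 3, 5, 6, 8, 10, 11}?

4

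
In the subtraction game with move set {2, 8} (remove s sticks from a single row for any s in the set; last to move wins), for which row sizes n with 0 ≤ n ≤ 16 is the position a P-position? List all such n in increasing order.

0, 1, 4, 5, 10, 11, 14, 15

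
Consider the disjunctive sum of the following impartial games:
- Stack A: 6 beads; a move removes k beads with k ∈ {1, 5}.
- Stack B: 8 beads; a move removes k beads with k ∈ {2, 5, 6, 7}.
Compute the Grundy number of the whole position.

2

Grundy values for stack A (subtraction set {1, 5}):
g(0) = mex{} = 0
g(1) = mex{0} = 1
g(2) = mex{1} = 0
g(3) = mex{0} = 1
g(4) = mex{1} = 0
g(5) = mex{0} = 1
g(6) = mex{1} = 0
So g(6) = 0.
Build the Grundy sequence for stack B with g(k) = mex{g(k−s) : s ∈ {2, 5, 6, 7}, s ≤ k}:
g(0) = mex{} = 0
g(1) = mex{} = 0
g(2) = mex{0} = 1
g(3) = mex{0} = 1
g(4) = mex{1} = 0
g(5) = mex{0,1} = 2
g(6) = mex{0} = 1
g(7) = mex{0,1,2} = 3
g(8) = mex{0,1} = 2
So g(8) = 2.
By the Sprague-Grundy theorem, the Grundy value of a sum of independent games is the XOR of the component values.
Combined value = 0 XOR 2 = 2.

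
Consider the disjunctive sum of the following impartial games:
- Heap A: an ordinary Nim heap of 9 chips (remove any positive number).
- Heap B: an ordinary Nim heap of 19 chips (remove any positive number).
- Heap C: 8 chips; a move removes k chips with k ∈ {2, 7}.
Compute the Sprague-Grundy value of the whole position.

Heap A is a plain Nim heap of size 9, so its Grundy value is 9.
Heap B is a plain Nim heap of size 19, so its Grundy value is 19.
Grundy values for heap C (subtraction set {2, 7}):
g(0) = mex{} = 0
g(1) = mex{} = 0
g(2) = mex{0} = 1
g(3) = mex{0} = 1
g(4) = mex{1} = 0
g(5) = mex{1} = 0
g(6) = mex{0} = 1
g(7) = mex{0} = 1
g(8) = mex{0,1} = 2
So g(8) = 2.
The value of a disjunctive sum is the nim-sum of the parts.
Combined value = 9 XOR 19 XOR 2 = 24.

24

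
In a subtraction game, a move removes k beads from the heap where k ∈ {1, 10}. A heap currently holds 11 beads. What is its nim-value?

0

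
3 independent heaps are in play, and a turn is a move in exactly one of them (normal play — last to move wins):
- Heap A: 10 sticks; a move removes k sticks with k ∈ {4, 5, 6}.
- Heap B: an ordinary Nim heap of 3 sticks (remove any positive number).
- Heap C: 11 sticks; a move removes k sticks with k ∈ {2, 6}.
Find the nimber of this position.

2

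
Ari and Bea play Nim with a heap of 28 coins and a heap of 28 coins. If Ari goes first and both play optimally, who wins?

Nim-sum: 28 XOR 28 = 0.
The nim-sum is 0, so this is a P-position: the player to move is in a losing position under optimal play; Ari is about to move from it and so loses — Bea wins.

Bea wins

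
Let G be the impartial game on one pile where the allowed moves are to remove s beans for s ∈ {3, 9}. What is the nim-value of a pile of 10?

Build the Grundy sequence with g(k) = mex{g(k−s) : s ∈ {3, 9}, s ≤ k}:
k:     0  1  2  3  4  5  6  7  8  9 10
g(k):  0  0  0  1  1  1  0  0  0  1  1
So g(10) = 1.

1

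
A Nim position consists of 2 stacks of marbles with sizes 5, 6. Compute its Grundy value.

3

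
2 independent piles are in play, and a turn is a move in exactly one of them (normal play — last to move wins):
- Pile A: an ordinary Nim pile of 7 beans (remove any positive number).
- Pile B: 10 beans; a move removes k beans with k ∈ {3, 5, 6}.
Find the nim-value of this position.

Pile A is a plain Nim pile of size 7, so its Grundy value is 7.
Grundy values for pile B (subtraction set {3, 5, 6}):
g(0) = mex{} = 0
g(1) = mex{} = 0
g(2) = mex{} = 0
g(3) = mex{0} = 1
g(4) = mex{0} = 1
g(5) = mex{0} = 1
g(6) = mex{0,1} = 2
g(7) = mex{0,1} = 2
g(8) = mex{0,1} = 2
g(9) = mex{1,2} = 0
g(10) = mex{1,2} = 0
So g(10) = 0.
The value of a disjunctive sum is the nim-sum of the parts.
Combined value = 7 XOR 0 = 7.

7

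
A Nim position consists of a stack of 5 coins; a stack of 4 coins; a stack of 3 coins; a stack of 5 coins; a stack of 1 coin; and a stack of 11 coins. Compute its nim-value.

13

Nim-sum: 5 ^ 4 ^ 3 ^ 5 ^ 1 ^ 11 = 13.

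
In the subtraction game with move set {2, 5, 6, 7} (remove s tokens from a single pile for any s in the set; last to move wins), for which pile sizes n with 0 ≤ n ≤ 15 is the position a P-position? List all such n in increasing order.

Grundy values for subtraction set {2, 5, 6, 7}:
k:     0  1  2  3  4  5  6  7  8  9 10 11 12 13 14 15
g(k):  0  0  1  1  0  2  1  3  2  2  3  3  0  0  1  1
The P-positions (g = 0) in 0..15 are 0, 1, 4, 12, 13.

0, 1, 4, 12, 13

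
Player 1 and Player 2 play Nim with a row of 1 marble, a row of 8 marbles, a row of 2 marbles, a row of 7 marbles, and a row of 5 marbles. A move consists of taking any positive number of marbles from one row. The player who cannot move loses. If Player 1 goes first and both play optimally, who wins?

Compute the nim-sum pairwise:
1 ⊕ 8 = 9
9 ⊕ 2 = 11
11 ⊕ 7 = 12
12 ⊕ 5 = 9
The nim-sum is 9 ≠ 0, so this is an N-position: the player to move can win; Player 1 has a winning move.

Player 1 wins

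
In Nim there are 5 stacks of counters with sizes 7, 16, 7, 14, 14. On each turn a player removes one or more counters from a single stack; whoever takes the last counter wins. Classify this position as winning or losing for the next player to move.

Winning position

Write each in binary and XOR column by column:
  00111  (7)
  10000  (16)
  00111  (7)
  01110  (14)
  01110  (14)
  -----
  10000  (16)
The nim-sum is 16 ≠ 0, so this is an N-position: the player to move can win.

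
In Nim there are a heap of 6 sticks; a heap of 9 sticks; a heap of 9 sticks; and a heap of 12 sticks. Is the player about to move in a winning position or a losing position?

Winning position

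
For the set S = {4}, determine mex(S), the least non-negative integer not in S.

0 is not in the set, so the mex is 0.

0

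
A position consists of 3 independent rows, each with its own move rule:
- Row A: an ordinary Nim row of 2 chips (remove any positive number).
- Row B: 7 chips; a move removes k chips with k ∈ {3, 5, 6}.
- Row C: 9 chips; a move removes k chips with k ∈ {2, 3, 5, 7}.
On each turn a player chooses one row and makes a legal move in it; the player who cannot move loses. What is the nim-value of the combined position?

Row A is a plain Nim row of size 2, so its Grundy value is 2.
For row B, compute g(0), g(1), … with moves {3, 5, 6}:
k:     0  1  2  3  4  5  6  7
g(k):  0  0  0  1  1  1  2  2
So g(7) = 2.
For row C, compute g(0), g(1), … with moves {2, 3, 5, 7}:
k:     0  1  2  3  4  5  6  7  8  9
g(k):  0  0  1  1  2  2  3  3  4  0
So g(9) = 0.
By the Sprague-Grundy theorem, the Grundy value of a sum of independent games is the XOR of the component values.
Combined value = 2 XOR 2 XOR 0 = 0.

0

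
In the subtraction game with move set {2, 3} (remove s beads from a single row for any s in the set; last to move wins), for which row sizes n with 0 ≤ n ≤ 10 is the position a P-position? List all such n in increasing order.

Build the Grundy sequence with g(k) = mex{g(k−s) : s ∈ {2, 3}, s ≤ k}:
k:     0  1  2  3  4  5  6  7  8  9 10
g(k):  0  0  1  1  2  0  0  1  1  2  0
The P-positions (g = 0) in 0..10 are 0, 1, 5, 6, 10.

0, 1, 5, 6, 10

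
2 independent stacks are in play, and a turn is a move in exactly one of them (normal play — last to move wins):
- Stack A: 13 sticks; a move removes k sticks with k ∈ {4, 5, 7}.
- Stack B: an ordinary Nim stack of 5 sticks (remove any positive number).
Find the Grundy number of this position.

5

Grundy values for stack A (subtraction set {4, 5, 7}):
g(0) = mex{} = 0
g(1) = mex{} = 0
g(2) = mex{} = 0
g(3) = mex{} = 0
g(4) = mex{0} = 1
g(5) = mex{0} = 1
g(6) = mex{0} = 1
g(7) = mex{0} = 1
g(8) = mex{0,1} = 2
g(9) = mex{0,1} = 2
g(10) = mex{0,1} = 2
g(11) = mex{1} = 0
g(12) = mex{1,2} = 0
g(13) = mex{1,2} = 0
So g(13) = 0.
Stack B is a plain Nim stack of size 5, so its Grundy value is 5.
By the Sprague-Grundy theorem, the Grundy value of a sum of independent games is the XOR of the component values.
Combined value = 0 XOR 5 = 5.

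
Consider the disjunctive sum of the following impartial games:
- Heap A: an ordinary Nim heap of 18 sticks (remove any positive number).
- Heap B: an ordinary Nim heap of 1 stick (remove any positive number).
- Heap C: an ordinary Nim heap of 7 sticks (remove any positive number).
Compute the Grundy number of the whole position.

Heap A is a plain Nim heap of size 18, so its Grundy value is 18.
Heap B is a plain Nim heap of size 1, so its Grundy value is 1.
Heap C is a plain Nim heap of size 7, so its Grundy value is 7.
The value of a disjunctive sum is the nim-sum of the parts.
Combined value = 18 XOR 1 XOR 7 = 20.

20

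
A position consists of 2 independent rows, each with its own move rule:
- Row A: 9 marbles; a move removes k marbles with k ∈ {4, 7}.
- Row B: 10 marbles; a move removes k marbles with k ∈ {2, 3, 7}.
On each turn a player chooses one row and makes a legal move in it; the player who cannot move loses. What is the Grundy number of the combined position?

Grundy values for row A (subtraction set {4, 7}):
k:     0  1  2  3  4  5  6  7  8  9
g(k):  0  0  0  0  1  1  1  1  2  2
So g(9) = 2.
Build the Grundy sequence for row B with g(k) = mex{g(k−s) : s ∈ {2, 3, 7}, s ≤ k}:
k:     0  1  2  3  4  5  6  7  8  9 10
g(k):  0  0  1  1  2  0  0  1  1  2  0
So g(10) = 0.
By the Sprague-Grundy theorem, the Grundy value of a sum of independent games is the XOR of the component values.
Combined value = 2 ⊕ 0 = 2.

2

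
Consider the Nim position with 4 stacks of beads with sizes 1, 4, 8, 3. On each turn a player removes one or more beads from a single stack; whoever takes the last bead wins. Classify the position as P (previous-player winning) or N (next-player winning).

Compute the nim-sum pairwise:
1 XOR 4 = 5
5 XOR 8 = 13
13 XOR 3 = 14
The nim-sum is 14 ≠ 0, so this is an N-position: the player to move can win.

N-position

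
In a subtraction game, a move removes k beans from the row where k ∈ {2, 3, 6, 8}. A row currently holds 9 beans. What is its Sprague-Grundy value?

2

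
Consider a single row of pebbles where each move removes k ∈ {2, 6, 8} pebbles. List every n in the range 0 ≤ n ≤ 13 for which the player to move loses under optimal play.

Build the Grundy sequence with g(k) = mex{g(k−s) : s ∈ {2, 6, 8}, s ≤ k}:
k:     0  1  2  3  4  5  6  7  8  9 10 11 12 13
g(k):  0  0  1  1  0  0  1  1  2  2  3  3  2  2
The P-positions (g = 0) in 0..13 are 0, 1, 4, 5.

0, 1, 4, 5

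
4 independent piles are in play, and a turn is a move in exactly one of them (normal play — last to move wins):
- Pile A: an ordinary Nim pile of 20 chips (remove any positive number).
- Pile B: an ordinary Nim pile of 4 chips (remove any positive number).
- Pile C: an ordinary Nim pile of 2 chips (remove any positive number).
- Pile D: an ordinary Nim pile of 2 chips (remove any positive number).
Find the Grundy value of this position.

16

Pile A is a plain Nim pile of size 20, so its Grundy value is 20.
Pile B is a plain Nim pile of size 4, so its Grundy value is 4.
Pile C is a plain Nim pile of size 2, so its Grundy value is 2.
Pile D is a plain Nim pile of size 2, so its Grundy value is 2.
By the Sprague-Grundy theorem, the Grundy value of a sum of independent games is the XOR of the component values.
Combined value = 20 ⊕ 4 ⊕ 2 ⊕ 2 = 16.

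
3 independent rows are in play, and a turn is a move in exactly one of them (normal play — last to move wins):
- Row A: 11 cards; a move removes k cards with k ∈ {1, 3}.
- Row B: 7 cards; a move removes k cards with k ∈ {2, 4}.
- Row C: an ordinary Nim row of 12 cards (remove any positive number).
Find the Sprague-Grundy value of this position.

For row A, compute g(0), g(1), … with moves {1, 3}:
g(0) = mex{} = 0
g(1) = mex{0} = 1
g(2) = mex{1} = 0
g(3) = mex{0} = 1
g(4) = mex{1} = 0
g(5) = mex{0} = 1
g(6) = mex{1} = 0
g(7) = mex{0} = 1
g(8) = mex{1} = 0
g(9) = mex{0} = 1
g(10) = mex{1} = 0
g(11) = mex{0} = 1
So g(11) = 1.
Build the Grundy sequence for row B with g(k) = mex{g(k−s) : s ∈ {2, 4}, s ≤ k}:
g(0) = mex{} = 0
g(1) = mex{} = 0
g(2) = mex{0} = 1
g(3) = mex{0} = 1
g(4) = mex{0,1} = 2
g(5) = mex{0,1} = 2
g(6) = mex{1,2} = 0
g(7) = mex{1,2} = 0
So g(7) = 0.
Row C is a plain Nim row of size 12, so its Grundy value is 12.
By the Sprague-Grundy theorem, the Grundy value of a sum of independent games is the XOR of the component values.
Combined value = 1 ⊕ 0 ⊕ 12 = 13.

13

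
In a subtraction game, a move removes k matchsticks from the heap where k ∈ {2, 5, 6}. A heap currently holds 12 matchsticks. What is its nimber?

Grundy values for subtraction set {2, 5, 6}:
k:     0  1  2  3  4  5  6  7  8  9 10 11 12
g(k):  0  0  1  1  0  2  1  3  0  2  1  0  0
So g(12) = 0.

0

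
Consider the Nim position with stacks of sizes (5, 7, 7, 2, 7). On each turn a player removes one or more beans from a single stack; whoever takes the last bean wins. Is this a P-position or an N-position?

P-position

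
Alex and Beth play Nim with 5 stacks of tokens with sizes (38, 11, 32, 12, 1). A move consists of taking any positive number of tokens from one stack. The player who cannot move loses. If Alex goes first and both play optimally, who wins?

Nim-sum: 38 XOR 11 XOR 32 XOR 12 XOR 1 = 0.
The nim-sum is 0, so this is a P-position: the player to move is in a losing position under optimal play; Alex is about to move from it and so loses — Beth wins.

Beth wins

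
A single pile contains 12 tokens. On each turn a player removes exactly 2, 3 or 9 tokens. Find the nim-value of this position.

Compute g(0), g(1), … for moves {2, 3, 9}:
k:     0  1  2  3  4  5  6  7  8  9 10 11 12
g(k):  0  0  1  1  2  0  0  1  1  2  2  0  0
So g(12) = 0.

0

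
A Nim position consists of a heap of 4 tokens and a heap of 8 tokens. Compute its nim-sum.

In binary:
  0100  (4)
  1000  (8)
  ----
  1100  (12)

12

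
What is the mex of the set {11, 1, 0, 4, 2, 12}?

3

The values 0, 1, 2 are all present; 3 is the first non-negative integer missing from the set.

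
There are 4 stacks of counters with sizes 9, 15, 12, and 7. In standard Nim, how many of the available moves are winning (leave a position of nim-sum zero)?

Nim-sum: 9 ^ 15 ^ 12 ^ 7 = 13.
The overall nim-sum is X = 13. A stack of size p has a winning move iff p XOR X < p (reduce it to p XOR X).
  9: 9 XOR 13 = 4 < 9 — winning move (to 4).
  15: 15 XOR 13 = 2 < 15 — winning move (to 2).
  12: 12 XOR 13 = 1 < 12 — winning move (to 1).
  7: 7 XOR 13 = 10 ≥ 7 — no move.
That gives 3 winning moves.

3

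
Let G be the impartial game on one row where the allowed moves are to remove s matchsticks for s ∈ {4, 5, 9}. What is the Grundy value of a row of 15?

Grundy values for subtraction set {4, 5, 9}:
k:     0  1  2  3  4  5  6  7  8  9 10 11 12 13 14 15
g(k):  0  0  0  0  1  1  1  1  2  2  2  2  3  0  0  0
So g(15) = 0.

0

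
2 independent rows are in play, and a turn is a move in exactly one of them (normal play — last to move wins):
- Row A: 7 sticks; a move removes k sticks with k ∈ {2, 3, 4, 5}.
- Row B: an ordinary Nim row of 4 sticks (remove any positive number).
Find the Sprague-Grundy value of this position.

Build the Grundy sequence for row A with g(k) = mex{g(k−s) : s ∈ {2, 3, 4, 5}, s ≤ k}:
k:     0  1  2  3  4  5  6  7
g(k):  0  0  1  1  2  2  3  0
So g(7) = 0.
Row B is a plain Nim row of size 4, so its Grundy value is 4.
By the Sprague-Grundy theorem, the Grundy value of a sum of independent games is the XOR of the component values.
Combined value = 0 ⊕ 4 = 4.

4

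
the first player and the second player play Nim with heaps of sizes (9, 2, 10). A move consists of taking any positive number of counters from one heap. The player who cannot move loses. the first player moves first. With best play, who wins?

Compute the nim-sum pairwise:
9 XOR 2 = 11
11 XOR 10 = 1
The nim-sum is 1 ≠ 0, so this is an N-position: the player to move can win; the first player has a winning move.

the first player wins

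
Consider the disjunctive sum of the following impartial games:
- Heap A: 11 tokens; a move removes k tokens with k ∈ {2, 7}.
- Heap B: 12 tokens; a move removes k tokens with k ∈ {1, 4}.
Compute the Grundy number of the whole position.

1

Grundy values for heap A (subtraction set {2, 7}):
k:     0  1  2  3  4  5  6  7  8  9 10 11
g(k):  0  0  1  1  0  0  1  1  2  0  0  1
So g(11) = 1.
Build the Grundy sequence for heap B with g(k) = mex{g(k−s) : s ∈ {1, 4}, s ≤ k}:
k:     0  1  2  3  4  5  6  7  8  9 10 11 12
g(k):  0  1  0  1  2  0  1  0  1  2  0  1  0
So g(12) = 0.
By the Sprague-Grundy theorem, the Grundy value of a sum of independent games is the XOR of the component values.
Combined value = 1 XOR 0 = 1.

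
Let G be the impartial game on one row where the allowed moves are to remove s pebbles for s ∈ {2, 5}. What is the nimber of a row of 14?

Compute g(0), g(1), … for moves {2, 5}:
g(0) = mex{} = 0
g(1) = mex{} = 0
g(2) = mex{0} = 1
g(3) = mex{0} = 1
g(4) = mex{1} = 0
g(5) = mex{0,1} = 2
g(6) = mex{0} = 1
g(7) = mex{1,2} = 0
g(8) = mex{1} = 0
g(9) = mex{0} = 1
g(10) = mex{0,2} = 1
g(11) = mex{1} = 0
g(12) = mex{0,1} = 2
g(13) = mex{0} = 1
g(14) = mex{1,2} = 0
So g(14) = 0.

0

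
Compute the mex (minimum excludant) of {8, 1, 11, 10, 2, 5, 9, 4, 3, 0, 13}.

6

The values 0, 1, 2, 3, 4, 5 are all present; 6 is the first non-negative integer missing from the set.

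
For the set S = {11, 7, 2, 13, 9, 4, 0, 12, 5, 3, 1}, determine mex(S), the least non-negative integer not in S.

6

The values 0, 1, 2, 3, 4, 5 are all present; 6 is the first non-negative integer missing from the set.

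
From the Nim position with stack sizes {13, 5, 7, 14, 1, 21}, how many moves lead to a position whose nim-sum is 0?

Nim-sum: 13 XOR 5 XOR 7 XOR 14 XOR 1 XOR 21 = 21.
The overall nim-sum is X = 21. A stack of size p has a winning move iff p XOR X < p (reduce it to p XOR X).
  13: 13 XOR 21 = 24 ≥ 13 — no move.
  5: 5 XOR 21 = 16 ≥ 5 — no move.
  7: 7 XOR 21 = 18 ≥ 7 — no move.
  14: 14 XOR 21 = 27 ≥ 14 — no move.
  1: 1 XOR 21 = 20 ≥ 1 — no move.
  21: 21 XOR 21 = 0 < 21 — winning move (to 0).
That gives 1 winning move.

1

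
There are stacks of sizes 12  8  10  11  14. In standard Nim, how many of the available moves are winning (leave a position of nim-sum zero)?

5

Compute the nim-sum pairwise:
12 ^ 8 = 4
4 ^ 10 = 14
14 ^ 11 = 5
5 ^ 14 = 11
The overall nim-sum is X = 11. A stack of size p has a winning move iff p XOR X < p (reduce it to p XOR X).
  12: 12 XOR 11 = 7 < 12 — winning move (to 7).
  8: 8 XOR 11 = 3 < 8 — winning move (to 3).
  10: 10 XOR 11 = 1 < 10 — winning move (to 1).
  11: 11 XOR 11 = 0 < 11 — winning move (to 0).
  14: 14 XOR 11 = 5 < 14 — winning move (to 5).
That gives 5 winning moves.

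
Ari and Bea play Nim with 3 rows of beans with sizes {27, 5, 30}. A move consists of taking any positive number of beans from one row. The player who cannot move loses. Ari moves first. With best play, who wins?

Bea wins

Write each in binary and XOR column by column:
  11011  (27)
  00101  (5)
  11110  (30)
  -----
  00000  (0)
The nim-sum is 0, so this is a P-position: the player to move is in a losing position under optimal play; Ari is about to move from it and so loses — Bea wins.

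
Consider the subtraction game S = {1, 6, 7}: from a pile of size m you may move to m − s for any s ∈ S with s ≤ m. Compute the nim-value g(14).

0

Grundy values for subtraction set {1, 6, 7}:
k:     0  1  2  3  4  5  6  7  8  9 10 11 12 13 14
g(k):  0  1  0  1  0  1  2  3  2  3  2  3  0  1  0
So g(14) = 0.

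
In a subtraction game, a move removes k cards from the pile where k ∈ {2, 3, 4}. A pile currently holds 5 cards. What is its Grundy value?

2

Build the Grundy sequence with g(k) = mex{g(k−s) : s ∈ {2, 3, 4}, s ≤ k}:
k:     0  1  2  3  4  5
g(k):  0  0  1  1  2  2
So g(5) = 2.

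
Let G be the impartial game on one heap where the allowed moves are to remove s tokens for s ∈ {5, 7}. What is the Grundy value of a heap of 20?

Grundy values for subtraction set {5, 7}:
k:     0  1  2  3  4  5  6  7  8  9 10 11 12 13 14 15 16 17 18 19 20
g(k):  0  0  0  0  0  1  1  1  1  1  2  2  0  0  0  0  0  1  1  1  1
So g(20) = 1.

1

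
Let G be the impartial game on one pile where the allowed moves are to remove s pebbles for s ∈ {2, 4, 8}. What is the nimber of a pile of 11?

Grundy values for subtraction set {2, 4, 8}:
k:     0  1  2  3  4  5  6  7  8  9 10 11
g(k):  0  0  1  1  2  2  0  0  1  1  2  2
So g(11) = 2.

2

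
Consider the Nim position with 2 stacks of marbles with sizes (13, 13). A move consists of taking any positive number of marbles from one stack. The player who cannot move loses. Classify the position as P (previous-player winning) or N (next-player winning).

P-position

In binary:
  1101  (13)
  1101  (13)
  ----
  0000  (0)
The nim-sum is 0, so this is a P-position: the player to move is in a losing position under optimal play.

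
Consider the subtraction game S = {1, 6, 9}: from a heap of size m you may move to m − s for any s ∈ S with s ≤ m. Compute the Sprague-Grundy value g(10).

Compute g(0), g(1), … for moves {1, 6, 9}:
g(0) = mex{} = 0
g(1) = mex{0} = 1
g(2) = mex{1} = 0
g(3) = mex{0} = 1
g(4) = mex{1} = 0
g(5) = mex{0} = 1
g(6) = mex{0,1} = 2
g(7) = mex{1,2} = 0
g(8) = mex{0} = 1
g(9) = mex{0,1} = 2
g(10) = mex{0,1,2} = 3
So g(10) = 3.

3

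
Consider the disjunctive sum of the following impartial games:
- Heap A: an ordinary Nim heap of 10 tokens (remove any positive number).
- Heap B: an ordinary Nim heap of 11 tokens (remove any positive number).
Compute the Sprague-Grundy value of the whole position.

Heap A is a plain Nim heap of size 10, so its Grundy value is 10.
Heap B is a plain Nim heap of size 11, so its Grundy value is 11.
The value of a disjunctive sum is the nim-sum of the parts.
Combined value = 10 XOR 11 = 1.

1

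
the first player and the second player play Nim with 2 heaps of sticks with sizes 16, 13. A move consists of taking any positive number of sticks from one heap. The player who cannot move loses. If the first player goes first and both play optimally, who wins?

the first player wins

In binary:
  10000  (16)
  01101  (13)
  -----
  11101  (29)
The nim-sum is 29 ≠ 0, so this is an N-position: the player to move can win; the first player has a winning move.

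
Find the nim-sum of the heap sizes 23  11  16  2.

Nim-sum: 23 XOR 11 XOR 16 XOR 2 = 14.

14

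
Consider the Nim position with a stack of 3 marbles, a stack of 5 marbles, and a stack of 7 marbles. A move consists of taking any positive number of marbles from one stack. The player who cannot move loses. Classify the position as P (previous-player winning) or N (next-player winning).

Write each in binary and XOR column by column:
  011  (3)
  101  (5)
  111  (7)
  ---
  001  (1)
The nim-sum is 1 ≠ 0, so this is an N-position: the player to move can win.

N-position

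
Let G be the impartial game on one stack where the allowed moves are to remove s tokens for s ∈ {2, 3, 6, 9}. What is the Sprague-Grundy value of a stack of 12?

0

Compute g(0), g(1), … for moves {2, 3, 6, 9}:
g(0) = mex{} = 0
g(1) = mex{} = 0
g(2) = mex{0} = 1
g(3) = mex{0} = 1
g(4) = mex{0,1} = 2
g(5) = mex{1} = 0
g(6) = mex{0,1,2} = 3
g(7) = mex{0,2} = 1
g(8) = mex{0,1,3} = 2
g(9) = mex{0,1,3} = 2
g(10) = mex{0,1,2} = 3
g(11) = mex{0,1,2} = 3
g(12) = mex{1,2,3} = 0
So g(12) = 0.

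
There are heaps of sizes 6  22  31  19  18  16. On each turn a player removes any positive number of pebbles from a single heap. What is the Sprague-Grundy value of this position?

In binary:
  00110  (6)
  10110  (22)
  11111  (31)
  10011  (19)
  10010  (18)
  10000  (16)
  -----
  11110  (30)

30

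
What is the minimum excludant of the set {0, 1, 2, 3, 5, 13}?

4

The values 0, 1, 2, 3 are all present; 4 is the first non-negative integer missing from the set.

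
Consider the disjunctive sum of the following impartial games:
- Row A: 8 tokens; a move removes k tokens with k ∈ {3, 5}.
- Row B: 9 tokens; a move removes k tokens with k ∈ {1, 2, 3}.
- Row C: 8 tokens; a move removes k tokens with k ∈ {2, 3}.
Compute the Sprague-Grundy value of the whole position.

Grundy values for row A (subtraction set {3, 5}):
k:     0  1  2  3  4  5  6  7  8
g(k):  0  0  0  1  1  1  2  2  0
So g(8) = 0.
For row B, compute g(0), g(1), … with moves {1, 2, 3}:
k:     0  1  2  3  4  5  6  7  8  9
g(k):  0  1  2  3  0  1  2  3  0  1
So g(9) = 1.
For row C, compute g(0), g(1), … with moves {2, 3}:
g(0) = mex{} = 0
g(1) = mex{} = 0
g(2) = mex{0} = 1
g(3) = mex{0} = 1
g(4) = mex{0,1} = 2
g(5) = mex{1} = 0
g(6) = mex{1,2} = 0
g(7) = mex{0,2} = 1
g(8) = mex{0} = 1
So g(8) = 1.
By the Sprague-Grundy theorem, the Grundy value of a sum of independent games is the XOR of the component values.
Combined value = 0 XOR 1 XOR 1 = 0.

0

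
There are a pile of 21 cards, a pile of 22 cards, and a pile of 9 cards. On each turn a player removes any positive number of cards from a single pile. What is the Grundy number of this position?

Nim-sum: 21 ⊕ 22 ⊕ 9 = 10.

10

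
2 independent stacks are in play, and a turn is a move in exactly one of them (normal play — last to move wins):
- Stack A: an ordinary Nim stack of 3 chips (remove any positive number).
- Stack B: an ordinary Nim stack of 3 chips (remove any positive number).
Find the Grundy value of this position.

0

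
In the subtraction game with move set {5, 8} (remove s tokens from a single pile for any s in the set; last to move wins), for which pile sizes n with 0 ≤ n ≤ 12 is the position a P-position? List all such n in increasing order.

0, 1, 2, 3, 4

Grundy values for subtraction set {5, 8}:
k:     0  1  2  3  4  5  6  7  8  9 10 11 12
g(k):  0  0  0  0  0  1  1  1  1  1  2  2  2
The P-positions (g = 0) in 0..12 are 0, 1, 2, 3, 4.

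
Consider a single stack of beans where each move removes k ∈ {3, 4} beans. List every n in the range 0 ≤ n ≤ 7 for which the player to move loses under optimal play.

0, 1, 2, 7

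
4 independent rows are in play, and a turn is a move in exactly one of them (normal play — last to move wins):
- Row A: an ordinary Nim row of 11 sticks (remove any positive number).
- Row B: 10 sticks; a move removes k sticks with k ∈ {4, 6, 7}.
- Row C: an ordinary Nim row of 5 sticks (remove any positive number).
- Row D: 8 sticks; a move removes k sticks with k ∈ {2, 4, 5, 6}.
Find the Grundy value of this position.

12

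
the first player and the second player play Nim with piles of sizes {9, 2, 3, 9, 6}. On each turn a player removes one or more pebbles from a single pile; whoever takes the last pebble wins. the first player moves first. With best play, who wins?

the first player wins

Nim-sum: 9 ⊕ 2 ⊕ 3 ⊕ 9 ⊕ 6 = 7.
The nim-sum is 7 ≠ 0, so this is an N-position: the player to move can win; the first player has a winning move.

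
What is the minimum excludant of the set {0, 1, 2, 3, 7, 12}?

The values 0, 1, 2, 3 are all present; 4 is the first non-negative integer missing from the set.

4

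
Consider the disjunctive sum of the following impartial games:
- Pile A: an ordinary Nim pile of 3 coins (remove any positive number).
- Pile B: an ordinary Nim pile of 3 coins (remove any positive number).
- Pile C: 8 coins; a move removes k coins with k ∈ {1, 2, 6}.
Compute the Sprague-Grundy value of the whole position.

Pile A is a plain Nim pile of size 3, so its Grundy value is 3.
Pile B is a plain Nim pile of size 3, so its Grundy value is 3.
For pile C, compute g(0), g(1), … with moves {1, 2, 6}:
k:     0  1  2  3  4  5  6  7  8
g(k):  0  1  2  0  1  2  3  0  1
So g(8) = 1.
By the Sprague-Grundy theorem, the Grundy value of a sum of independent games is the XOR of the component values.
Combined value = 3 XOR 3 XOR 1 = 1.

1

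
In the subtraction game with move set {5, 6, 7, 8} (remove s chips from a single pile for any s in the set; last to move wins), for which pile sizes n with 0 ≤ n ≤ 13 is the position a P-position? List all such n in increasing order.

0, 1, 2, 3, 4, 13

Compute g(0), g(1), … for moves {5, 6, 7, 8}:
g(0) = mex{} = 0
g(1) = mex{} = 0
g(2) = mex{} = 0
g(3) = mex{} = 0
g(4) = mex{} = 0
g(5) = mex{0} = 1
g(6) = mex{0} = 1
g(7) = mex{0} = 1
g(8) = mex{0} = 1
g(9) = mex{0} = 1
g(10) = mex{0,1} = 2
g(11) = mex{0,1} = 2
g(12) = mex{0,1} = 2
g(13) = mex{1} = 0
The P-positions (g = 0) in 0..13 are 0, 1, 2, 3, 4, 13.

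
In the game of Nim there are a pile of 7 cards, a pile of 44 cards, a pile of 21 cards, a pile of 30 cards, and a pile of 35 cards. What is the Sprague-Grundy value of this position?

Nim-sum: 7 ^ 44 ^ 21 ^ 30 ^ 35 = 3.

3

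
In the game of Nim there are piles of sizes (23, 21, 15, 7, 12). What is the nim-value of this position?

Nim-sum: 23 XOR 21 XOR 15 XOR 7 XOR 12 = 6.

6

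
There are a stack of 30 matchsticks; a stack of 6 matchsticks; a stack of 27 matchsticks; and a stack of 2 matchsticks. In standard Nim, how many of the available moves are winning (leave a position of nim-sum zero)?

Nim-sum: 30 ⊕ 6 ⊕ 27 ⊕ 2 = 1.
The overall nim-sum is X = 1. A stack of size p has a winning move iff p XOR X < p (reduce it to p XOR X).
  30: 30 XOR 1 = 31 ≥ 30 — no move.
  6: 6 XOR 1 = 7 ≥ 6 — no move.
  27: 27 XOR 1 = 26 < 27 — winning move (to 26).
  2: 2 XOR 1 = 3 ≥ 2 — no move.
That gives 1 winning move.

1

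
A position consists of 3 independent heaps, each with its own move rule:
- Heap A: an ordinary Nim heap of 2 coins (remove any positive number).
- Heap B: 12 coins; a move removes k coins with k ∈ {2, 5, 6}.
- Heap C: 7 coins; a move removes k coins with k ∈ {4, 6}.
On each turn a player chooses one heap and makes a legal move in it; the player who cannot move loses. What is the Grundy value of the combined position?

3

Heap A is a plain Nim heap of size 2, so its Grundy value is 2.
For heap B, compute g(0), g(1), … with moves {2, 5, 6}:
k:     0  1  2  3  4  5  6  7  8  9 10 11 12
g(k):  0  0  1  1  0  2  1  3  0  2  1  0  0
So g(12) = 0.
For heap C, compute g(0), g(1), … with moves {4, 6}:
k:     0  1  2  3  4  5  6  7
g(k):  0  0  0  0  1  1  1  1
So g(7) = 1.
By the Sprague-Grundy theorem, the Grundy value of a sum of independent games is the XOR of the component values.
Combined value = 2 XOR 0 XOR 1 = 3.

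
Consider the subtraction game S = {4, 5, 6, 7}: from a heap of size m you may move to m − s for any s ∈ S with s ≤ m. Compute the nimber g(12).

0

Build the Grundy sequence with g(k) = mex{g(k−s) : s ∈ {4, 5, 6, 7}, s ≤ k}:
g(0) = mex{} = 0
g(1) = mex{} = 0
g(2) = mex{} = 0
g(3) = mex{} = 0
g(4) = mex{0} = 1
g(5) = mex{0} = 1
g(6) = mex{0} = 1
g(7) = mex{0} = 1
g(8) = mex{0,1} = 2
g(9) = mex{0,1} = 2
g(10) = mex{0,1} = 2
g(11) = mex{1} = 0
g(12) = mex{1,2} = 0
So g(12) = 0.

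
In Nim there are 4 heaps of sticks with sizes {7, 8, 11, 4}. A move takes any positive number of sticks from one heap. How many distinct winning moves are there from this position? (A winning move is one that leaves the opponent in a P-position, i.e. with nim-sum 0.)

0

Nim-sum: 7 XOR 8 XOR 11 XOR 4 = 0.
The nim-sum is already 0, so every move leaves a nonzero nim-sum — there are no winning moves.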